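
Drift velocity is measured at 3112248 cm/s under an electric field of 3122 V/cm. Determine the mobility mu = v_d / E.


Step 1: mu = v_d / E
Step 2: mu = 3112248 / 3122
Step 3: mu = 996.88 cm^2/(V*s)

996.88


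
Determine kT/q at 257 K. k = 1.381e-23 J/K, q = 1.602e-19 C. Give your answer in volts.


Step 1: kT = 1.381e-23 * 257 = 3.54917e-21 J
Step 2: Vt = kT/q = 3.54917e-21 / 1.602e-19
Step 3: Vt = 0.02215 V

0.02215


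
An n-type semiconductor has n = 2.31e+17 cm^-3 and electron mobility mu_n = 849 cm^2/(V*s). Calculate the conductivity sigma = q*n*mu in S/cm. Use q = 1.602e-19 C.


Step 1: sigma = q * n * mu
Step 2: sigma = 1.602e-19 * 2.31e+17 * 849
Step 3: sigma = 3.142e+01 S/cm

3.142e+01


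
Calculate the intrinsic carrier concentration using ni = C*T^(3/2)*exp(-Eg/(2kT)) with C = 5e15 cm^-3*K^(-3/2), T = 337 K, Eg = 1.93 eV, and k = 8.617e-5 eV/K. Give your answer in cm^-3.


Step 1: Compute kT = 8.617e-5 * 337 = 0.02903929 eV
Step 2: Exponent = -Eg/(2kT) = -1.93/(2*0.02903929) = -33.23084
Step 3: T^(3/2) = 337^1.5 = 6186.50
Step 4: ni = 5e15 * 6186.50 * exp(-33.23084) = 1.14e+05 cm^-3

1.14e+05


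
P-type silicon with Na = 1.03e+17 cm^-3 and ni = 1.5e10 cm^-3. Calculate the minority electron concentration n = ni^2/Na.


Step 1: Majority hole concentration p ≈ Na = 1.03e+17 cm^-3
Step 2: n = ni^2 / Na = (1.5e10)^2 / 1.03e+17
Step 3: n = 2.18e+03 cm^-3

2.18e+03


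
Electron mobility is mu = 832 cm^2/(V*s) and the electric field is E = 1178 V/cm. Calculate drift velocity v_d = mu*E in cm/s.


Step 1: v_d = mu * E
Step 2: v_d = 832 * 1178 = 980096
Step 3: v_d = 9.80e+05 cm/s

9.80e+05


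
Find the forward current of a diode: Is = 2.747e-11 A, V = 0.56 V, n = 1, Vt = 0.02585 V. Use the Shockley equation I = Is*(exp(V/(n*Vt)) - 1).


Step 1: V/(n*Vt) = 0.56/(1*0.02585) = 21.6634
Step 2: exp(21.6634) = 2.5603e+09
Step 3: I = 2.747e-11 * (2.5603e+09 - 1) = 7.03e-02 A

7.03e-02


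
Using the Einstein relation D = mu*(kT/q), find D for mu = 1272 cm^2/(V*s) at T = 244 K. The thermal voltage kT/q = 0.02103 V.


Step 1: D = mu * (kT/q)
Step 2: D = 1272 * 0.02103
Step 3: D = 26.75 cm^2/s

26.75


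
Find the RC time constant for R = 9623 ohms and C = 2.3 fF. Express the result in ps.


Step 1: tau = R * C
Step 2: tau = 9623 * 2.3 fF = 9623 * 2.3e-15 F
Step 3: tau = 2.21329e-11 s = 22.1329 ps

22.1329


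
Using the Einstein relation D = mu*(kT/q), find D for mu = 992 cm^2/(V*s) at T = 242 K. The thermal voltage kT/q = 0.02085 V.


Step 1: D = mu * (kT/q)
Step 2: D = 992 * 0.02085
Step 3: D = 20.68 cm^2/s

20.68


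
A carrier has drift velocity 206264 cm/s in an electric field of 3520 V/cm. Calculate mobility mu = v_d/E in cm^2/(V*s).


Step 1: mu = v_d / E
Step 2: mu = 206264 / 3520
Step 3: mu = 58.6 cm^2/(V*s)

58.6


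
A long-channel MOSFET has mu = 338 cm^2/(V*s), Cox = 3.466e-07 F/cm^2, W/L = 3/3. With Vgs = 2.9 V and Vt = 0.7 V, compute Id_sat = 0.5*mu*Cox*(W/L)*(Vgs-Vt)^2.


Step 1: Overdrive voltage Vov = Vgs - Vt = 2.9 - 0.7 = 2.2 V
Step 2: W/L = 3/3 = 1
Step 3: Id = 0.5 * 338 * 3.466e-07 * 1 * 2.2^2
Step 4: Id = 2.84e-04 A

2.84e-04


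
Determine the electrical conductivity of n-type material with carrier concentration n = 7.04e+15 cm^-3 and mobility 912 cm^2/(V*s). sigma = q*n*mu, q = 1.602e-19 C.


Step 1: sigma = q * n * mu
Step 2: sigma = 1.602e-19 * 7.04e+15 * 912
Step 3: sigma = 1.029e+00 S/cm

1.029e+00


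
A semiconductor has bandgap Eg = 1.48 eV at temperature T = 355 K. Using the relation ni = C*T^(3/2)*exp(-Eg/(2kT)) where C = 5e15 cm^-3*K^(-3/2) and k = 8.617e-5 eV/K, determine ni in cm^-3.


Step 1: Compute kT = 8.617e-5 * 355 = 0.03059035 eV
Step 2: Exponent = -Eg/(2kT) = -1.48/(2*0.03059035) = -24.19064
Step 3: T^(3/2) = 355^1.5 = 6688.71
Step 4: ni = 5e15 * 6688.71 * exp(-24.19064) = 1.04e+09 cm^-3

1.04e+09


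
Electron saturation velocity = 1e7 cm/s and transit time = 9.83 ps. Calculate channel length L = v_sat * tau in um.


Step 1: tau in seconds = 9.83 ps * 1e-12 = 9.8300e-12 s
Step 2: L = v_sat * tau = 1e7 * 9.8300e-12 = 9.8300e-05 cm
Step 3: L in um = 9.8300e-05 * 1e4 = 0.983 um

0.983


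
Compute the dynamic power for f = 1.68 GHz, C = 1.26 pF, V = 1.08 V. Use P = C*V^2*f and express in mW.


Step 1: V^2 = 1.08^2 = 1.1664 V^2
Step 2: P = C*V^2*f = 1.26e-12 F * 1.1664 * 1.68e9 Hz
Step 3: P = 2.46903552e-03 W
Step 4: P = 2.469 mW

2.469


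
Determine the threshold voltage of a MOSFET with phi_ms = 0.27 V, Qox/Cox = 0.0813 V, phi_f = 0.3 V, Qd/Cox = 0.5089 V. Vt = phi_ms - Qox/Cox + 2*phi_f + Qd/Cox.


Step 1: Vt = phi_ms - Qox/Cox + 2*phi_f + Qd/Cox
Step 2: Vt = 0.27 - 0.0813 + 2*0.3 + 0.5089
Step 3: Vt = 0.27 - 0.0813 + 0.6 + 0.5089
Step 4: Vt = 1.2976 V

1.2976


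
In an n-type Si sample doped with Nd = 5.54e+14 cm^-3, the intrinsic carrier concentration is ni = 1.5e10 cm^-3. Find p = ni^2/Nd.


Step 1: Since Nd >> ni, n ≈ Nd = 5.54e+14 cm^-3
Step 2: p = ni^2 / n = (1.5e10)^2 / 5.54e+14
Step 3: p = 2.25e20 / 5.54e+14 = 4.06e+05 cm^-3

4.06e+05


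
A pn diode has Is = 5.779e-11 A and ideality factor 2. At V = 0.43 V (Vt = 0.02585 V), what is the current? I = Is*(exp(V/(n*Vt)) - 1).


Step 1: V/(n*Vt) = 0.43/(2*0.02585) = 8.3172
Step 2: exp(8.3172) = 4.0937e+03
Step 3: I = 5.779e-11 * (4.0937e+03 - 1) = 2.37e-07 A

2.37e-07


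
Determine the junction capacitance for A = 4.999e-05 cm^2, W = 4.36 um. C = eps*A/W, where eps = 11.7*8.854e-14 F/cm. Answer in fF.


Step 1: eps_Si = 11.7 * 8.854e-14 = 1.035918e-12 F/cm
Step 2: W in cm = 4.36 * 1e-4 = 4.36e-04 cm
Step 3: C = 1.035918e-12 * 4.999e-05 / 4.36e-04 = 1.187742e-13 F
Step 4: C = 118.77 fF

118.77


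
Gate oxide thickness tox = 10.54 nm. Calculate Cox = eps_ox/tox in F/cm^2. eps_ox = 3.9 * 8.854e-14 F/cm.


Step 1: eps_ox = 3.9 * 8.854e-14 = 3.45306e-13 F/cm
Step 2: tox in cm = 10.54 nm * 1e-7 = 1.0540e-06 cm
Step 3: Cox = 3.45306e-13 / 1.0540e-06 = 3.28e-07 F/cm^2

3.28e-07


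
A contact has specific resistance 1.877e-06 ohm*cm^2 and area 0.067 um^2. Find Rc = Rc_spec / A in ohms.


Step 1: Convert area to cm^2: 0.067 um^2 = 6.7000e-10 cm^2
Step 2: Rc = Rc_spec / A = 1.877e-06 / 6.7000e-10
Step 3: Rc = 2.80e+03 ohms

2.80e+03


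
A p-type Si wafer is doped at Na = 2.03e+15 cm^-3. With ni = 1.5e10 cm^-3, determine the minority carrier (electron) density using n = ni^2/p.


Step 1: Majority hole concentration p ≈ Na = 2.03e+15 cm^-3
Step 2: n = ni^2 / Na = (1.5e10)^2 / 2.03e+15
Step 3: n = 1.11e+05 cm^-3

1.11e+05


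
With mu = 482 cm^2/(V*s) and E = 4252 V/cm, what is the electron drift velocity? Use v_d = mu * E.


Step 1: v_d = mu * E
Step 2: v_d = 482 * 4252 = 2049464
Step 3: v_d = 2.05e+06 cm/s

2.05e+06


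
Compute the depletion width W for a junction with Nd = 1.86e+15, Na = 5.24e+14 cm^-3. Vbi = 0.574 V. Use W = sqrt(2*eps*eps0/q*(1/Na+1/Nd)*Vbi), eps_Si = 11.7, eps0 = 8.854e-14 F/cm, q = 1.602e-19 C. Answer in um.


Step 1: 1/Na + 1/Nd = 1/5.24e+14 + 1/1.86e+15 = 2.44603e-15
Step 2: 2*eps*eps0/q = 2*11.7*8.854e-14/1.602e-19 = 1.293281e+07
Step 3: W^2 = 1.293281e+07 * 2.44603e-15 * 0.574 = 1.81579e-08
Step 4: W = sqrt(1.81579e-08) = 1.348e-04 cm = 1.348 um

1.348


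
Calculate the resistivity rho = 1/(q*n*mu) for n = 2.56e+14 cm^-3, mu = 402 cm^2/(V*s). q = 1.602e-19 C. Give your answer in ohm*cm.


Step 1: sigma = q * n * mu = 1.602e-19 * 2.56e+14 * 402 = 1.64865e-02 S/cm
Step 2: rho = 1 / sigma = 1 / 1.64865e-02 = 60.66 ohm*cm

60.66


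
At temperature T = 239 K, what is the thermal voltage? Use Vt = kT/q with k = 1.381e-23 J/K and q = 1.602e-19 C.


Step 1: kT = 1.381e-23 * 239 = 3.30059e-21 J
Step 2: Vt = kT/q = 3.30059e-21 / 1.602e-19
Step 3: Vt = 0.0206 V

0.0206


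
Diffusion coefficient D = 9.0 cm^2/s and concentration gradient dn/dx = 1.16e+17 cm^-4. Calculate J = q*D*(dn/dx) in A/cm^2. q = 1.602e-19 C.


Step 1: J = q * D * (dn/dx)
Step 2: J = 1.602e-19 * 9.0 * 1.16e+17
Step 3: J = 1.67e-01 A/cm^2

1.67e-01


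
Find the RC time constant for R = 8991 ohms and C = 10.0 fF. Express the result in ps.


Step 1: tau = R * C
Step 2: tau = 8991 * 10.0 fF = 8991 * 1.0e-14 F
Step 3: tau = 8.991e-11 s = 89.91 ps

89.91


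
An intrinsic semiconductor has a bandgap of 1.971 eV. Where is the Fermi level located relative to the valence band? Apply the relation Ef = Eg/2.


Step 1: For an intrinsic semiconductor, the Fermi level sits at midgap.
Step 2: Ef = Eg / 2 = 1.971 / 2 = 0.9855 eV

0.9855


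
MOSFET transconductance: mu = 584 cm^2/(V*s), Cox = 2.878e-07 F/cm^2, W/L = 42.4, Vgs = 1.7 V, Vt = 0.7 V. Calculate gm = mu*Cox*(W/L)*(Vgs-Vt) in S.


Step 1: Vov = Vgs - Vt = 1.7 - 0.7 = 1.0 V
Step 2: gm = mu * Cox * (W/L) * Vov
Step 3: gm = 584 * 2.878e-07 * 42.4 * 1.0 = 7.13e-03 S

7.13e-03


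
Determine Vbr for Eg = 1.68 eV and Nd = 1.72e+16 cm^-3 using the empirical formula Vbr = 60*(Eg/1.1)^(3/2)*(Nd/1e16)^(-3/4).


Step 1: Eg/1.1 = 1.68/1.1 = 1.527273
Step 2: (Eg/1.1)^1.5 = 1.527273^1.5 = 1.887448
Step 3: (Nd/1e16)^(-0.75) = (1.72)^(-0.75) = 0.665815
Step 4: Vbr = 60 * 1.887448 * 0.665815 = 75.4 V

75.4


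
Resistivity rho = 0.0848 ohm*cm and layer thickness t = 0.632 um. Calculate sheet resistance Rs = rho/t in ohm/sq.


Step 1: Convert thickness to cm: t = 0.632 um = 6.3200e-05 cm
Step 2: Rs = rho / t = 0.0848 / 6.3200e-05
Step 3: Rs = 1341.8 ohm/sq

1341.8


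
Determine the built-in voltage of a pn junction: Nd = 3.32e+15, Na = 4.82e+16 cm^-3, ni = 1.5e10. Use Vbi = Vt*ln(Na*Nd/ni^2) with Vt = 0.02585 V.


Step 1: Compute Na*Nd/ni^2 = 4.82e+16 * 3.32e+15 / (1.5e10)^2 = 7.1122e+11
Step 2: ln(7.1122e+11) = 27.2902
Step 3: Vbi = 0.02585 * 27.2902 = 0.705 V

0.705


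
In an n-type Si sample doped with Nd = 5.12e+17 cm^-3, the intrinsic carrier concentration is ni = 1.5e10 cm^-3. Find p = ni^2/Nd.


Step 1: Since Nd >> ni, n ≈ Nd = 5.12e+17 cm^-3
Step 2: p = ni^2 / n = (1.5e10)^2 / 5.12e+17
Step 3: p = 2.25e20 / 5.12e+17 = 4.39e+02 cm^-3

4.39e+02


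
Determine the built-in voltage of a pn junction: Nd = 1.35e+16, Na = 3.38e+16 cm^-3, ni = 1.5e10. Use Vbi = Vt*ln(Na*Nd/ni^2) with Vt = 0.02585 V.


Step 1: Compute Na*Nd/ni^2 = 3.38e+16 * 1.35e+16 / (1.5e10)^2 = 2.0280e+12
Step 2: ln(2.0280e+12) = 28.3381
Step 3: Vbi = 0.02585 * 28.3381 = 0.733 V

0.733


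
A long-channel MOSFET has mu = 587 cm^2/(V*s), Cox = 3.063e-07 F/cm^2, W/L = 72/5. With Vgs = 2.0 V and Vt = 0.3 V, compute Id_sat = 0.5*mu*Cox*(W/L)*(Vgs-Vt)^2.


Step 1: Overdrive voltage Vov = Vgs - Vt = 2.0 - 0.3 = 1.7 V
Step 2: W/L = 72/5 = 14.4
Step 3: Id = 0.5 * 587 * 3.063e-07 * 14.4 * 1.7^2
Step 4: Id = 3.74e-03 A

3.74e-03


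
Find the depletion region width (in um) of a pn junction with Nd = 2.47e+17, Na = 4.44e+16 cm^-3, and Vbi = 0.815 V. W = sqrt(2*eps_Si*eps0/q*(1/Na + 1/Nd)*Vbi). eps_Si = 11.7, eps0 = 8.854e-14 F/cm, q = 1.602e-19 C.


Step 1: 1/Na + 1/Nd = 1/4.44e+16 + 1/2.47e+17 = 2.65711e-17
Step 2: 2*eps*eps0/q = 2*11.7*8.854e-14/1.602e-19 = 1.293281e+07
Step 3: W^2 = 1.293281e+07 * 2.65711e-17 * 0.815 = 2.80066e-10
Step 4: W = sqrt(2.80066e-10) = 1.674e-05 cm = 0.1674 um

0.1674


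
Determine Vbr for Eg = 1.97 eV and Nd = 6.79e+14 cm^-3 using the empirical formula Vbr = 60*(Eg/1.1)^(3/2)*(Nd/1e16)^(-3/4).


Step 1: Eg/1.1 = 1.97/1.1 = 1.790909
Step 2: (Eg/1.1)^1.5 = 1.790909^1.5 = 2.396681
Step 3: (Nd/1e16)^(-0.75) = (0.0679)^(-0.75) = 7.517919
Step 4: Vbr = 60 * 2.396681 * 7.517919 = 1081.1 V

1081.1


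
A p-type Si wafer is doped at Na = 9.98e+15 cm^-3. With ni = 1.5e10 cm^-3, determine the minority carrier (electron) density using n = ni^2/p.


Step 1: Majority hole concentration p ≈ Na = 9.98e+15 cm^-3
Step 2: n = ni^2 / Na = (1.5e10)^2 / 9.98e+15
Step 3: n = 2.25e+04 cm^-3

2.25e+04


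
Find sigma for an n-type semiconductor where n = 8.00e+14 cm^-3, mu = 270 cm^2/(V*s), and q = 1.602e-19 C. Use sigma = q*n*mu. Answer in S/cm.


Step 1: sigma = q * n * mu
Step 2: sigma = 1.602e-19 * 8.00e+14 * 270
Step 3: sigma = 3.460e-02 S/cm

3.460e-02


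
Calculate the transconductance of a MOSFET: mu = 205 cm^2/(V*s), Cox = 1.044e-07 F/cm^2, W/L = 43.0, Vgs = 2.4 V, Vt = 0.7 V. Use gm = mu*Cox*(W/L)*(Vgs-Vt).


Step 1: Vov = Vgs - Vt = 2.4 - 0.7 = 1.7 V
Step 2: gm = mu * Cox * (W/L) * Vov
Step 3: gm = 205 * 1.044e-07 * 43.0 * 1.7 = 1.56e-03 S

1.56e-03


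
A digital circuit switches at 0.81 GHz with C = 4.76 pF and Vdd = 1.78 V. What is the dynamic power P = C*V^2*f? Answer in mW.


Step 1: V^2 = 1.78^2 = 3.1684 V^2
Step 2: P = C*V^2*f = 4.76e-12 F * 3.1684 * 0.81e9 Hz
Step 3: P = 1.221608304e-02 W
Step 4: P = 12.216 mW

12.216


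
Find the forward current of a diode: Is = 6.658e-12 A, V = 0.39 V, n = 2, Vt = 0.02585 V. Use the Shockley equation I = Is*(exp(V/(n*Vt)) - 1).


Step 1: V/(n*Vt) = 0.39/(2*0.02585) = 7.5435
Step 2: exp(7.5435) = 1.8884e+03
Step 3: I = 6.658e-12 * (1.8884e+03 - 1) = 1.26e-08 A

1.26e-08


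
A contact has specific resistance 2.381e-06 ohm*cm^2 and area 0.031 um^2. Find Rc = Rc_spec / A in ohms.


Step 1: Convert area to cm^2: 0.031 um^2 = 3.1000e-10 cm^2
Step 2: Rc = Rc_spec / A = 2.381e-06 / 3.1000e-10
Step 3: Rc = 7.68e+03 ohms

7.68e+03


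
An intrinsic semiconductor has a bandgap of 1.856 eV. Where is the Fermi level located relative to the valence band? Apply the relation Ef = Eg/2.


Step 1: For an intrinsic semiconductor, the Fermi level sits at midgap.
Step 2: Ef = Eg / 2 = 1.856 / 2 = 0.928 eV

0.928


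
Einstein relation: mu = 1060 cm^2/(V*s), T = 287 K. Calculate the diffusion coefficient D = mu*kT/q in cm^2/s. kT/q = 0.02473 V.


Step 1: D = mu * (kT/q)
Step 2: D = 1060 * 0.02473
Step 3: D = 26.21 cm^2/s

26.21


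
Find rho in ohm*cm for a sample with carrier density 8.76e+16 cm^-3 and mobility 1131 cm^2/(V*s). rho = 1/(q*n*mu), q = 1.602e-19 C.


Step 1: sigma = q * n * mu = 1.602e-19 * 8.76e+16 * 1131 = 1.58719e+01 S/cm
Step 2: rho = 1 / sigma = 1 / 1.58719e+01 = 0.063 ohm*cm

0.063


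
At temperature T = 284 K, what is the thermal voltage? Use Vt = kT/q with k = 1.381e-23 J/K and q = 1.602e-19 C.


Step 1: kT = 1.381e-23 * 284 = 3.92204e-21 J
Step 2: Vt = kT/q = 3.92204e-21 / 1.602e-19
Step 3: Vt = 0.02448 V

0.02448


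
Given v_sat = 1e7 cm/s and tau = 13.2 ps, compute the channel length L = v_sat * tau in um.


Step 1: tau in seconds = 13.2 ps * 1e-12 = 1.3200e-11 s
Step 2: L = v_sat * tau = 1e7 * 1.3200e-11 = 1.3200e-04 cm
Step 3: L in um = 1.3200e-04 * 1e4 = 1.32 um

1.32


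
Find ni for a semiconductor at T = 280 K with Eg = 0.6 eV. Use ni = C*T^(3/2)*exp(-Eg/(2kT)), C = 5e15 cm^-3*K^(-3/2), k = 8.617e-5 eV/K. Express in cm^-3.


Step 1: Compute kT = 8.617e-5 * 280 = 0.0241276 eV
Step 2: Exponent = -Eg/(2kT) = -0.6/(2*0.0241276) = -12.43389
Step 3: T^(3/2) = 280^1.5 = 4685.30
Step 4: ni = 5e15 * 4685.30 * exp(-12.43389) = 9.33e+13 cm^-3

9.33e+13


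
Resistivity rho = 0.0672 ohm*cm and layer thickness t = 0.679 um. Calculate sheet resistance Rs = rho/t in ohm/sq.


Step 1: Convert thickness to cm: t = 0.679 um = 6.7900e-05 cm
Step 2: Rs = rho / t = 0.0672 / 6.7900e-05
Step 3: Rs = 989.7 ohm/sq

989.7


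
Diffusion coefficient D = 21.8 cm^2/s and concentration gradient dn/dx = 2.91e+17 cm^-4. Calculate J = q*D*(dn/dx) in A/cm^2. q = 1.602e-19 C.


Step 1: J = q * D * (dn/dx)
Step 2: J = 1.602e-19 * 21.8 * 2.91e+17
Step 3: J = 1.02e+00 A/cm^2

1.02e+00


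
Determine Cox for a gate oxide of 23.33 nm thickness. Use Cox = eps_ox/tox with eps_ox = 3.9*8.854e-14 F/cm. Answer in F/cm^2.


Step 1: eps_ox = 3.9 * 8.854e-14 = 3.45306e-13 F/cm
Step 2: tox in cm = 23.33 nm * 1e-7 = 2.3330e-06 cm
Step 3: Cox = 3.45306e-13 / 2.3330e-06 = 1.48e-07 F/cm^2

1.48e-07


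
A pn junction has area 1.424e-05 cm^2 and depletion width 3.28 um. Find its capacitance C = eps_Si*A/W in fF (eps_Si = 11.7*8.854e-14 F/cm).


Step 1: eps_Si = 11.7 * 8.854e-14 = 1.035918e-12 F/cm
Step 2: W in cm = 3.28 * 1e-4 = 3.28e-04 cm
Step 3: C = 1.035918e-12 * 1.424e-05 / 3.28e-04 = 4.497400e-14 F
Step 4: C = 44.97 fF

44.97


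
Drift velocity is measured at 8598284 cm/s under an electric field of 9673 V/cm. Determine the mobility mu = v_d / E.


Step 1: mu = v_d / E
Step 2: mu = 8598284 / 9673
Step 3: mu = 888.9 cm^2/(V*s)

888.9


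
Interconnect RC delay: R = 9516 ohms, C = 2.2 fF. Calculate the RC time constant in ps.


Step 1: tau = R * C
Step 2: tau = 9516 * 2.2 fF = 9516 * 2.2e-15 F
Step 3: tau = 2.09352e-11 s = 20.9352 ps

20.9352


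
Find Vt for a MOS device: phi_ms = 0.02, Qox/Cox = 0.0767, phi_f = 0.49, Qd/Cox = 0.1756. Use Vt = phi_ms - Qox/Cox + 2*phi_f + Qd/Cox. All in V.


Step 1: Vt = phi_ms - Qox/Cox + 2*phi_f + Qd/Cox
Step 2: Vt = 0.02 - 0.0767 + 2*0.49 + 0.1756
Step 3: Vt = 0.02 - 0.0767 + 0.98 + 0.1756
Step 4: Vt = 1.0989 V

1.0989


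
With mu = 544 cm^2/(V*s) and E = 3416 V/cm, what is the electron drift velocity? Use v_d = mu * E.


Step 1: v_d = mu * E
Step 2: v_d = 544 * 3416 = 1858304
Step 3: v_d = 1.86e+06 cm/s

1.86e+06


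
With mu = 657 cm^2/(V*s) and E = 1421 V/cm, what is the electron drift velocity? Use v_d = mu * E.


Step 1: v_d = mu * E
Step 2: v_d = 657 * 1421 = 933597
Step 3: v_d = 9.34e+05 cm/s

9.34e+05


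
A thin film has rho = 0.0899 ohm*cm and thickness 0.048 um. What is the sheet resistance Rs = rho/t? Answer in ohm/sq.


Step 1: Convert thickness to cm: t = 0.048 um = 4.8000e-06 cm
Step 2: Rs = rho / t = 0.0899 / 4.8000e-06
Step 3: Rs = 18729.2 ohm/sq

18729.2


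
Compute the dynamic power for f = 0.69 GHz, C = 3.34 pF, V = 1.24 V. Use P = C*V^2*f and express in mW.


Step 1: V^2 = 1.24^2 = 1.5376 V^2
Step 2: P = C*V^2*f = 3.34e-12 F * 1.5376 * 0.69e9 Hz
Step 3: P = 3.54355296e-03 W
Step 4: P = 3.544 mW

3.544


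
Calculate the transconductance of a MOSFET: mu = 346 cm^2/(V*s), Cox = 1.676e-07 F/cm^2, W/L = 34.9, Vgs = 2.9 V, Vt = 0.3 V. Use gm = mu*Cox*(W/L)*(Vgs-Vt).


Step 1: Vov = Vgs - Vt = 2.9 - 0.3 = 2.6 V
Step 2: gm = mu * Cox * (W/L) * Vov
Step 3: gm = 346 * 1.676e-07 * 34.9 * 2.6 = 5.26e-03 S

5.26e-03


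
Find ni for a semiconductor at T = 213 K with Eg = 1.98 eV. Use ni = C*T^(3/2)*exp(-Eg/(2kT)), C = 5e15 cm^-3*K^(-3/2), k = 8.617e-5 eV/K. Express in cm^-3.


Step 1: Compute kT = 8.617e-5 * 213 = 0.01835421 eV
Step 2: Exponent = -Eg/(2kT) = -1.98/(2*0.01835421) = -53.93858
Step 3: T^(3/2) = 213^1.5 = 3108.63
Step 4: ni = 5e15 * 3108.63 * exp(-53.93858) = 5.84e-05 cm^-3

5.84e-05


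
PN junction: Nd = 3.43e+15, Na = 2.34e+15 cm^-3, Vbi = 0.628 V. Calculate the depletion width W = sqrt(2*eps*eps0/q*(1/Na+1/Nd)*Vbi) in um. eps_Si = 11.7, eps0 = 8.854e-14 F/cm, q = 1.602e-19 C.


Step 1: 1/Na + 1/Nd = 1/2.34e+15 + 1/3.43e+15 = 7.18896e-16
Step 2: 2*eps*eps0/q = 2*11.7*8.854e-14/1.602e-19 = 1.293281e+07
Step 3: W^2 = 1.293281e+07 * 7.18896e-16 * 0.628 = 5.83873e-09
Step 4: W = sqrt(5.83873e-09) = 7.641e-05 cm = 0.7641 um

0.7641


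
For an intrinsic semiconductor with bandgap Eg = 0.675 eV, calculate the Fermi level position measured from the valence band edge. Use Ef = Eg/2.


Step 1: For an intrinsic semiconductor, the Fermi level sits at midgap.
Step 2: Ef = Eg / 2 = 0.675 / 2 = 0.3375 eV

0.3375


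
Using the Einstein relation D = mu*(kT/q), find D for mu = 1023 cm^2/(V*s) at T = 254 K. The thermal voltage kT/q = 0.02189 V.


Step 1: D = mu * (kT/q)
Step 2: D = 1023 * 0.02189
Step 3: D = 22.39 cm^2/s

22.39


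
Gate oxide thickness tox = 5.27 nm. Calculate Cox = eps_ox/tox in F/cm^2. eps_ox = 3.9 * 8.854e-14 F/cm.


Step 1: eps_ox = 3.9 * 8.854e-14 = 3.45306e-13 F/cm
Step 2: tox in cm = 5.27 nm * 1e-7 = 5.2700e-07 cm
Step 3: Cox = 3.45306e-13 / 5.2700e-07 = 6.55e-07 F/cm^2

6.55e-07


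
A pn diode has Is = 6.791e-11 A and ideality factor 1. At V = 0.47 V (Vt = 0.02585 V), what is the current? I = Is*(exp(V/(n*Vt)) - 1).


Step 1: V/(n*Vt) = 0.47/(1*0.02585) = 18.1818
Step 2: exp(18.1818) = 7.8751e+07
Step 3: I = 6.791e-11 * (7.8751e+07 - 1) = 5.35e-03 A

5.35e-03


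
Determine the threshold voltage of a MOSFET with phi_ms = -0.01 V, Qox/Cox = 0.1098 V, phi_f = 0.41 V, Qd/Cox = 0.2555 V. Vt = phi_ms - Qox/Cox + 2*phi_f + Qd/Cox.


Step 1: Vt = phi_ms - Qox/Cox + 2*phi_f + Qd/Cox
Step 2: Vt = -0.01 - 0.1098 + 2*0.41 + 0.2555
Step 3: Vt = -0.01 - 0.1098 + 0.82 + 0.2555
Step 4: Vt = 0.9557 V

0.9557


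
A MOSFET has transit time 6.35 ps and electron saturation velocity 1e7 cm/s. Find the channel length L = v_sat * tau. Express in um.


Step 1: tau in seconds = 6.35 ps * 1e-12 = 6.3500e-12 s
Step 2: L = v_sat * tau = 1e7 * 6.3500e-12 = 6.3500e-05 cm
Step 3: L in um = 6.3500e-05 * 1e4 = 0.635 um

0.635


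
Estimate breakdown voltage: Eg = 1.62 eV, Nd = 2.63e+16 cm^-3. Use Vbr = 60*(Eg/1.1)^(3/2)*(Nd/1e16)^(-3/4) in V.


Step 1: Eg/1.1 = 1.62/1.1 = 1.472727
Step 2: (Eg/1.1)^1.5 = 1.472727^1.5 = 1.787242
Step 3: (Nd/1e16)^(-0.75) = (2.63)^(-0.75) = 0.484209
Step 4: Vbr = 60 * 1.787242 * 0.484209 = 51.9 V

51.9


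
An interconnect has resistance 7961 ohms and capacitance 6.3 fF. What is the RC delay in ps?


Step 1: tau = R * C
Step 2: tau = 7961 * 6.3 fF = 7961 * 6.3e-15 F
Step 3: tau = 5.01543e-11 s = 50.1543 ps

50.1543


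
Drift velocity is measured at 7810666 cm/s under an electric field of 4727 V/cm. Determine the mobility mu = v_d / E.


Step 1: mu = v_d / E
Step 2: mu = 7810666 / 4727
Step 3: mu = 1652.35 cm^2/(V*s)

1652.35


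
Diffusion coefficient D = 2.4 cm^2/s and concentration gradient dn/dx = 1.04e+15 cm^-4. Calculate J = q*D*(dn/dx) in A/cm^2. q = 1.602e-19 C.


Step 1: J = q * D * (dn/dx)
Step 2: J = 1.602e-19 * 2.4 * 1.04e+15
Step 3: J = 4.00e-04 A/cm^2

4.00e-04


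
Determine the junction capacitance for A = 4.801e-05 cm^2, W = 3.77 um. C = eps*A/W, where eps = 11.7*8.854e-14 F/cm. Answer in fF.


Step 1: eps_Si = 11.7 * 8.854e-14 = 1.035918e-12 F/cm
Step 2: W in cm = 3.77 * 1e-4 = 3.77e-04 cm
Step 3: C = 1.035918e-12 * 4.801e-05 / 3.77e-04 = 1.319215e-13 F
Step 4: C = 131.92 fF

131.92


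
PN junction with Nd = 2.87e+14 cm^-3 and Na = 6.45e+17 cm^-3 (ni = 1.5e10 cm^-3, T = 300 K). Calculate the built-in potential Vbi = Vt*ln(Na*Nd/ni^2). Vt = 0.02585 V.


Step 1: Compute Na*Nd/ni^2 = 6.45e+17 * 2.87e+14 / (1.5e10)^2 = 8.2273e+11
Step 2: ln(8.2273e+11) = 27.4359
Step 3: Vbi = 0.02585 * 27.4359 = 0.709 V

0.709


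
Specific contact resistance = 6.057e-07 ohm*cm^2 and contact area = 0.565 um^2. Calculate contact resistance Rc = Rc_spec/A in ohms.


Step 1: Convert area to cm^2: 0.565 um^2 = 5.6500e-09 cm^2
Step 2: Rc = Rc_spec / A = 6.057e-07 / 5.6500e-09
Step 3: Rc = 1.07e+02 ohms

1.07e+02


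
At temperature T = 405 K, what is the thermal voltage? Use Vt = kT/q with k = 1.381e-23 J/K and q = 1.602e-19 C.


Step 1: kT = 1.381e-23 * 405 = 5.59305e-21 J
Step 2: Vt = kT/q = 5.59305e-21 / 1.602e-19
Step 3: Vt = 0.03491 V

0.03491


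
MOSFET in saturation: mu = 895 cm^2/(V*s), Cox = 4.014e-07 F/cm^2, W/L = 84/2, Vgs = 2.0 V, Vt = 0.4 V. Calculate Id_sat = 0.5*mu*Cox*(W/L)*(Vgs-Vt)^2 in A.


Step 1: Overdrive voltage Vov = Vgs - Vt = 2.0 - 0.4 = 1.6 V
Step 2: W/L = 84/2 = 42
Step 3: Id = 0.5 * 895 * 4.014e-07 * 42 * 1.6^2
Step 4: Id = 1.93e-02 A

1.93e-02


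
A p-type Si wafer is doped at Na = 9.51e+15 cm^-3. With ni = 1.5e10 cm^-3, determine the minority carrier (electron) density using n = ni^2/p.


Step 1: Majority hole concentration p ≈ Na = 9.51e+15 cm^-3
Step 2: n = ni^2 / Na = (1.5e10)^2 / 9.51e+15
Step 3: n = 2.37e+04 cm^-3

2.37e+04


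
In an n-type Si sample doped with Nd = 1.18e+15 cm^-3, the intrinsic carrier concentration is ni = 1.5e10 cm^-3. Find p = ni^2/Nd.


Step 1: Since Nd >> ni, n ≈ Nd = 1.18e+15 cm^-3
Step 2: p = ni^2 / n = (1.5e10)^2 / 1.18e+15
Step 3: p = 2.25e20 / 1.18e+15 = 1.91e+05 cm^-3

1.91e+05


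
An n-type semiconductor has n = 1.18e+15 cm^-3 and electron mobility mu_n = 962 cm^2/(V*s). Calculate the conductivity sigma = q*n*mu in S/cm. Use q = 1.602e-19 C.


Step 1: sigma = q * n * mu
Step 2: sigma = 1.602e-19 * 1.18e+15 * 962
Step 3: sigma = 1.819e-01 S/cm

1.819e-01


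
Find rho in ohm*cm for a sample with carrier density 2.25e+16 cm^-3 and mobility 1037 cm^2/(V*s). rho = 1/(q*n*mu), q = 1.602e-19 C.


Step 1: sigma = q * n * mu = 1.602e-19 * 2.25e+16 * 1037 = 3.73787e+00 S/cm
Step 2: rho = 1 / sigma = 1 / 3.73787e+00 = 0.2675 ohm*cm

0.2675


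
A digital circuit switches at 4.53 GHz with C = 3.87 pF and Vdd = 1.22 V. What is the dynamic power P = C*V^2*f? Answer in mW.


Step 1: V^2 = 1.22^2 = 1.4884 V^2
Step 2: P = C*V^2*f = 3.87e-12 F * 1.4884 * 4.53e9 Hz
Step 3: P = 2.609328924e-02 W
Step 4: P = 26.093 mW

26.093


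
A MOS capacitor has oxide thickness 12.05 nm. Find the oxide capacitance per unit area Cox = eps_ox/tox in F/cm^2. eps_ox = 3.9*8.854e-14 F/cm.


Step 1: eps_ox = 3.9 * 8.854e-14 = 3.45306e-13 F/cm
Step 2: tox in cm = 12.05 nm * 1e-7 = 1.2050e-06 cm
Step 3: Cox = 3.45306e-13 / 1.2050e-06 = 2.87e-07 F/cm^2

2.87e-07


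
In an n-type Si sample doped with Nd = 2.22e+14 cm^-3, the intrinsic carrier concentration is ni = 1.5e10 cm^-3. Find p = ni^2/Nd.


Step 1: Since Nd >> ni, n ≈ Nd = 2.22e+14 cm^-3
Step 2: p = ni^2 / n = (1.5e10)^2 / 2.22e+14
Step 3: p = 2.25e20 / 2.22e+14 = 1.01e+06 cm^-3

1.01e+06


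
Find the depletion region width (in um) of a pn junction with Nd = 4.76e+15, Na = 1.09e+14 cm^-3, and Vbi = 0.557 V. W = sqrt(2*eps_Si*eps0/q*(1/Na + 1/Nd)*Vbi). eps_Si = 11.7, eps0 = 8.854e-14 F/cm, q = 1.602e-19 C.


Step 1: 1/Na + 1/Nd = 1/1.09e+14 + 1/4.76e+15 = 9.38440e-15
Step 2: 2*eps*eps0/q = 2*11.7*8.854e-14/1.602e-19 = 1.293281e+07
Step 3: W^2 = 1.293281e+07 * 9.38440e-15 * 0.557 = 6.76012e-08
Step 4: W = sqrt(6.76012e-08) = 2.600e-04 cm = 2.6 um

2.6


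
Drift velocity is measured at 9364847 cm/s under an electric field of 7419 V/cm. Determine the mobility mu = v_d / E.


Step 1: mu = v_d / E
Step 2: mu = 9364847 / 7419
Step 3: mu = 1262.28 cm^2/(V*s)

1262.28


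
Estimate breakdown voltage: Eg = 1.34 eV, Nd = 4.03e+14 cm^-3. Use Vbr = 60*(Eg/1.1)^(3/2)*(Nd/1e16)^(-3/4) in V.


Step 1: Eg/1.1 = 1.34/1.1 = 1.218182
Step 2: (Eg/1.1)^1.5 = 1.218182^1.5 = 1.344523
Step 3: (Nd/1e16)^(-0.75) = (0.0403)^(-0.75) = 11.117860
Step 4: Vbr = 60 * 1.344523 * 11.117860 = 896.9 V

896.9


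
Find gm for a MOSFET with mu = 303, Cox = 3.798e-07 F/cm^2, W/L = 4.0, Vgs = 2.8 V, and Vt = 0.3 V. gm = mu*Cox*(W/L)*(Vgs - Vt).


Step 1: Vov = Vgs - Vt = 2.8 - 0.3 = 2.5 V
Step 2: gm = mu * Cox * (W/L) * Vov
Step 3: gm = 303 * 3.798e-07 * 4.0 * 2.5 = 1.15e-03 S

1.15e-03


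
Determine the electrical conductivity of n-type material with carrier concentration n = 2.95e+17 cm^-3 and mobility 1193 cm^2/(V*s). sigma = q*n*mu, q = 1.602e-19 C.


Step 1: sigma = q * n * mu
Step 2: sigma = 1.602e-19 * 2.95e+17 * 1193
Step 3: sigma = 5.638e+01 S/cm

5.638e+01


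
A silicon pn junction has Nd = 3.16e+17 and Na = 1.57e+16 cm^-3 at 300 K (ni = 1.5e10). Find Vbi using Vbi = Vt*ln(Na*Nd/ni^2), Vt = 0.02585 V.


Step 1: Compute Na*Nd/ni^2 = 1.57e+16 * 3.16e+17 / (1.5e10)^2 = 2.2050e+13
Step 2: ln(2.2050e+13) = 30.7243
Step 3: Vbi = 0.02585 * 30.7243 = 0.794 V

0.794


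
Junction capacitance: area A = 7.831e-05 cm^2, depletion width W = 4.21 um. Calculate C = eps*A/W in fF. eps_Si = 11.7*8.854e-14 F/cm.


Step 1: eps_Si = 11.7 * 8.854e-14 = 1.035918e-12 F/cm
Step 2: W in cm = 4.21 * 1e-4 = 4.21e-04 cm
Step 3: C = 1.035918e-12 * 7.831e-05 / 4.21e-04 = 1.926906e-13 F
Step 4: C = 192.69 fF

192.69


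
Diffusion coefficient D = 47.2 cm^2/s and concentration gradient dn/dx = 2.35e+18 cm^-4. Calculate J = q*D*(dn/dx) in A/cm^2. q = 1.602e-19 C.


Step 1: J = q * D * (dn/dx)
Step 2: J = 1.602e-19 * 47.2 * 2.35e+18
Step 3: J = 1.78e+01 A/cm^2

1.78e+01


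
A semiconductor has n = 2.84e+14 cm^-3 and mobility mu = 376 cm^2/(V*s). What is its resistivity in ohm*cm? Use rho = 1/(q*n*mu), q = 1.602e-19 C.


Step 1: sigma = q * n * mu = 1.602e-19 * 2.84e+14 * 376 = 1.71068e-02 S/cm
Step 2: rho = 1 / sigma = 1 / 1.71068e-02 = 58.46 ohm*cm

58.46


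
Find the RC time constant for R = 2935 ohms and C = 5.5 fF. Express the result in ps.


Step 1: tau = R * C
Step 2: tau = 2935 * 5.5 fF = 2935 * 5.5e-15 F
Step 3: tau = 1.61425e-11 s = 16.1425 ps

16.1425


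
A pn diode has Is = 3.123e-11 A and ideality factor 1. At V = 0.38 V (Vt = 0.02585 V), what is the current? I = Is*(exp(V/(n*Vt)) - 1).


Step 1: V/(n*Vt) = 0.38/(1*0.02585) = 14.7002
Step 2: exp(14.7002) = 2.4222e+06
Step 3: I = 3.123e-11 * (2.4222e+06 - 1) = 7.56e-05 A

7.56e-05


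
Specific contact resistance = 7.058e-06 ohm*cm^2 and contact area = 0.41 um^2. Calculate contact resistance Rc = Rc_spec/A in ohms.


Step 1: Convert area to cm^2: 0.41 um^2 = 4.1000e-09 cm^2
Step 2: Rc = Rc_spec / A = 7.058e-06 / 4.1000e-09
Step 3: Rc = 1.72e+03 ohms

1.72e+03


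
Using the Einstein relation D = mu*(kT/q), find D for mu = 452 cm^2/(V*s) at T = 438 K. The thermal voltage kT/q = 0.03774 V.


Step 1: D = mu * (kT/q)
Step 2: D = 452 * 0.03774
Step 3: D = 17.06 cm^2/s

17.06


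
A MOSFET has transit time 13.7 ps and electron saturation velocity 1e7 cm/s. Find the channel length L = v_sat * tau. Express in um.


Step 1: tau in seconds = 13.7 ps * 1e-12 = 1.3700e-11 s
Step 2: L = v_sat * tau = 1e7 * 1.3700e-11 = 1.3700e-04 cm
Step 3: L in um = 1.3700e-04 * 1e4 = 1.37 um

1.37


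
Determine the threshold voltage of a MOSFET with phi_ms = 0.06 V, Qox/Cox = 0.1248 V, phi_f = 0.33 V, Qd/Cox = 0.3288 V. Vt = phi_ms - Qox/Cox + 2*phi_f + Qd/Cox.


Step 1: Vt = phi_ms - Qox/Cox + 2*phi_f + Qd/Cox
Step 2: Vt = 0.06 - 0.1248 + 2*0.33 + 0.3288
Step 3: Vt = 0.06 - 0.1248 + 0.66 + 0.3288
Step 4: Vt = 0.924 V

0.924


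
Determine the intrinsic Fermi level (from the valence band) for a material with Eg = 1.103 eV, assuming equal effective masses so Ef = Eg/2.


Step 1: For an intrinsic semiconductor, the Fermi level sits at midgap.
Step 2: Ef = Eg / 2 = 1.103 / 2 = 0.5515 eV

0.5515


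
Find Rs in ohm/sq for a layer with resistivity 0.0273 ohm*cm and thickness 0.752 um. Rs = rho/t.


Step 1: Convert thickness to cm: t = 0.752 um = 7.5200e-05 cm
Step 2: Rs = rho / t = 0.0273 / 7.5200e-05
Step 3: Rs = 363.0 ohm/sq

363.0


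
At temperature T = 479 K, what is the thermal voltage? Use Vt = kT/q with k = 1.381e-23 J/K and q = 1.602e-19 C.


Step 1: kT = 1.381e-23 * 479 = 6.61499e-21 J
Step 2: Vt = kT/q = 6.61499e-21 / 1.602e-19
Step 3: Vt = 0.04129 V

0.04129


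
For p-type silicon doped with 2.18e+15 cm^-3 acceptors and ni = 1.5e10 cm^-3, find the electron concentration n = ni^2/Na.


Step 1: Majority hole concentration p ≈ Na = 2.18e+15 cm^-3
Step 2: n = ni^2 / Na = (1.5e10)^2 / 2.18e+15
Step 3: n = 1.03e+05 cm^-3

1.03e+05


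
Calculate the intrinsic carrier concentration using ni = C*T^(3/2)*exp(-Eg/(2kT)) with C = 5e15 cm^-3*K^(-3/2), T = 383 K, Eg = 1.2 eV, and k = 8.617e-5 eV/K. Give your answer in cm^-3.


Step 1: Compute kT = 8.617e-5 * 383 = 0.03300311 eV
Step 2: Exponent = -Eg/(2kT) = -1.2/(2*0.03300311) = -18.18010
Step 3: T^(3/2) = 383^1.5 = 7495.46
Step 4: ni = 5e15 * 7495.46 * exp(-18.18010) = 4.77e+11 cm^-3

4.77e+11


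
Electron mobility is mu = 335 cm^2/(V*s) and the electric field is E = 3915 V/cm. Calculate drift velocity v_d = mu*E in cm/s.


Step 1: v_d = mu * E
Step 2: v_d = 335 * 3915 = 1311525
Step 3: v_d = 1.31e+06 cm/s

1.31e+06


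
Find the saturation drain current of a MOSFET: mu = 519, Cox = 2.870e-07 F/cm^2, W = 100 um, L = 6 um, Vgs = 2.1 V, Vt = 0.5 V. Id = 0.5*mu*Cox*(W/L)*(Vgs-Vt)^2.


Step 1: Overdrive voltage Vov = Vgs - Vt = 2.1 - 0.5 = 1.6 V
Step 2: W/L = 100/6 = 16.6667
Step 3: Id = 0.5 * 519 * 2.870e-07 * 16.6667 * 1.6^2
Step 4: Id = 3.18e-03 A

3.18e-03


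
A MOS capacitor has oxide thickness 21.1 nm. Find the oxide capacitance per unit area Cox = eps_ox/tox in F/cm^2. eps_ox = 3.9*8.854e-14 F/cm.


Step 1: eps_ox = 3.9 * 8.854e-14 = 3.45306e-13 F/cm
Step 2: tox in cm = 21.1 nm * 1e-7 = 2.1100e-06 cm
Step 3: Cox = 3.45306e-13 / 2.1100e-06 = 1.64e-07 F/cm^2

1.64e-07


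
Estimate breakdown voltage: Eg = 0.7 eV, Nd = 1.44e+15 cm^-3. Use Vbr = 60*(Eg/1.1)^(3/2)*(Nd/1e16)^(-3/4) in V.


Step 1: Eg/1.1 = 0.7/1.1 = 0.636364
Step 2: (Eg/1.1)^1.5 = 0.636364^1.5 = 0.507643
Step 3: (Nd/1e16)^(-0.75) = (0.144)^(-0.75) = 4.277875
Step 4: Vbr = 60 * 0.507643 * 4.277875 = 130.3 V

130.3


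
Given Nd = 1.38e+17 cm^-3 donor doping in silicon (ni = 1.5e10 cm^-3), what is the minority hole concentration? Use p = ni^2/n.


Step 1: Since Nd >> ni, n ≈ Nd = 1.38e+17 cm^-3
Step 2: p = ni^2 / n = (1.5e10)^2 / 1.38e+17
Step 3: p = 2.25e20 / 1.38e+17 = 1.63e+03 cm^-3

1.63e+03


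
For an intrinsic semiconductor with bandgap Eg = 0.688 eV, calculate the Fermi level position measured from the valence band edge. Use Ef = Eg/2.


Step 1: For an intrinsic semiconductor, the Fermi level sits at midgap.
Step 2: Ef = Eg / 2 = 0.688 / 2 = 0.344 eV

0.344


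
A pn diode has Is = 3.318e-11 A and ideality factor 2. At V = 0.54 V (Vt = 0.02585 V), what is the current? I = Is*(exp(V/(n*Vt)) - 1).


Step 1: V/(n*Vt) = 0.54/(2*0.02585) = 10.4449
Step 2: exp(10.4449) = 3.4369e+04
Step 3: I = 3.318e-11 * (3.4369e+04 - 1) = 1.14e-06 A

1.14e-06


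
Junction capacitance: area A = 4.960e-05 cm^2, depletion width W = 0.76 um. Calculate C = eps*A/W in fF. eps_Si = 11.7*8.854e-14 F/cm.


Step 1: eps_Si = 11.7 * 8.854e-14 = 1.035918e-12 F/cm
Step 2: W in cm = 0.76 * 1e-4 = 7.60e-05 cm
Step 3: C = 1.035918e-12 * 4.960e-05 / 7.60e-05 = 6.760728e-13 F
Step 4: C = 676.07 fF

676.07


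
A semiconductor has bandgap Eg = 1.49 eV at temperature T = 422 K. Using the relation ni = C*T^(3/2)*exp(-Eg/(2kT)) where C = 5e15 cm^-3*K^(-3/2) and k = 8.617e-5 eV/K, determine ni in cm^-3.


Step 1: Compute kT = 8.617e-5 * 422 = 0.03636374 eV
Step 2: Exponent = -Eg/(2kT) = -1.49/(2*0.03636374) = -20.48744
Step 3: T^(3/2) = 422^1.5 = 8668.99
Step 4: ni = 5e15 * 8668.99 * exp(-20.48744) = 5.49e+10 cm^-3

5.49e+10


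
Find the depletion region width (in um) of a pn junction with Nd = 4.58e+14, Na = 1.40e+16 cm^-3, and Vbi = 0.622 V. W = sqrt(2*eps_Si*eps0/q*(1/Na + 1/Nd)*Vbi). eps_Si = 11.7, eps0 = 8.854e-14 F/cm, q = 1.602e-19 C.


Step 1: 1/Na + 1/Nd = 1/1.40e+16 + 1/4.58e+14 = 2.25483e-15
Step 2: 2*eps*eps0/q = 2*11.7*8.854e-14/1.602e-19 = 1.293281e+07
Step 3: W^2 = 1.293281e+07 * 2.25483e-15 * 0.622 = 1.81383e-08
Step 4: W = sqrt(1.81383e-08) = 1.347e-04 cm = 1.347 um

1.347


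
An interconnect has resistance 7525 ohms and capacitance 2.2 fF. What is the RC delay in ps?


Step 1: tau = R * C
Step 2: tau = 7525 * 2.2 fF = 7525 * 2.2e-15 F
Step 3: tau = 1.6555e-11 s = 16.555 ps

16.555


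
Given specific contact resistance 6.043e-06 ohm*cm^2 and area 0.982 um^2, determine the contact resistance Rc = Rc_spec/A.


Step 1: Convert area to cm^2: 0.982 um^2 = 9.8200e-09 cm^2
Step 2: Rc = Rc_spec / A = 6.043e-06 / 9.8200e-09
Step 3: Rc = 6.15e+02 ohms

6.15e+02


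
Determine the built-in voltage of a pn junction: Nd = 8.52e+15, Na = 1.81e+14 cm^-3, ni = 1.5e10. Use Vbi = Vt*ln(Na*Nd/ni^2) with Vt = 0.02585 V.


Step 1: Compute Na*Nd/ni^2 = 1.81e+14 * 8.52e+15 / (1.5e10)^2 = 6.8539e+09
Step 2: ln(6.8539e+09) = 22.6481
Step 3: Vbi = 0.02585 * 22.6481 = 0.585 V

0.585


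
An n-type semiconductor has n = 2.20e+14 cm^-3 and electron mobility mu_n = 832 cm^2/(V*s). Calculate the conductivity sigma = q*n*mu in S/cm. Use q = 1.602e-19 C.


Step 1: sigma = q * n * mu
Step 2: sigma = 1.602e-19 * 2.20e+14 * 832
Step 3: sigma = 2.932e-02 S/cm

2.932e-02


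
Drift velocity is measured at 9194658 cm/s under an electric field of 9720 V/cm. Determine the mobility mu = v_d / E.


Step 1: mu = v_d / E
Step 2: mu = 9194658 / 9720
Step 3: mu = 945.95 cm^2/(V*s)

945.95


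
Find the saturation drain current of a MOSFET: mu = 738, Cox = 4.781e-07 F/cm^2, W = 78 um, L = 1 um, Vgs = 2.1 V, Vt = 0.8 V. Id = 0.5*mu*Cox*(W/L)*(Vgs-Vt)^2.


Step 1: Overdrive voltage Vov = Vgs - Vt = 2.1 - 0.8 = 1.3 V
Step 2: W/L = 78/1 = 78
Step 3: Id = 0.5 * 738 * 4.781e-07 * 78 * 1.3^2
Step 4: Id = 2.33e-02 A

2.33e-02


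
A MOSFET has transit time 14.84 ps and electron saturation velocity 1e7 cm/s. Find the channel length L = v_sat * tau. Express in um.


Step 1: tau in seconds = 14.84 ps * 1e-12 = 1.4840e-11 s
Step 2: L = v_sat * tau = 1e7 * 1.4840e-11 = 1.4840e-04 cm
Step 3: L in um = 1.4840e-04 * 1e4 = 1.484 um

1.484


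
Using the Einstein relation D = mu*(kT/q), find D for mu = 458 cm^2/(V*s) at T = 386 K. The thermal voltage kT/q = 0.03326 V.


Step 1: D = mu * (kT/q)
Step 2: D = 458 * 0.03326
Step 3: D = 15.23 cm^2/s

15.23


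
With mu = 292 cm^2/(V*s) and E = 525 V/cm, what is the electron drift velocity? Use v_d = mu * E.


Step 1: v_d = mu * E
Step 2: v_d = 292 * 525 = 153300
Step 3: v_d = 1.53e+05 cm/s

1.53e+05


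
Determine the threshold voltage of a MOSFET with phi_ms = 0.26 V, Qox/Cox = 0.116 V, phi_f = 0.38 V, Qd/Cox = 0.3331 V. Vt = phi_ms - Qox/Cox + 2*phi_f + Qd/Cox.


Step 1: Vt = phi_ms - Qox/Cox + 2*phi_f + Qd/Cox
Step 2: Vt = 0.26 - 0.116 + 2*0.38 + 0.3331
Step 3: Vt = 0.26 - 0.116 + 0.76 + 0.3331
Step 4: Vt = 1.2371 V

1.2371


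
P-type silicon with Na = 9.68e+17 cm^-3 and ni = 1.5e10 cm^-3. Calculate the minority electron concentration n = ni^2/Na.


Step 1: Majority hole concentration p ≈ Na = 9.68e+17 cm^-3
Step 2: n = ni^2 / Na = (1.5e10)^2 / 9.68e+17
Step 3: n = 2.32e+02 cm^-3

2.32e+02


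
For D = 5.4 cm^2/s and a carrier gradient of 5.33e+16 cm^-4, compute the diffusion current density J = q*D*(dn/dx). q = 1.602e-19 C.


Step 1: J = q * D * (dn/dx)
Step 2: J = 1.602e-19 * 5.4 * 5.33e+16
Step 3: J = 4.61e-02 A/cm^2

4.61e-02


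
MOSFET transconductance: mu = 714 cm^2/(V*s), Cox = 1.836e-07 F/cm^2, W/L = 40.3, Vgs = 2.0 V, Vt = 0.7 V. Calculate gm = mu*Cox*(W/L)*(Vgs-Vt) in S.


Step 1: Vov = Vgs - Vt = 2.0 - 0.7 = 1.3 V
Step 2: gm = mu * Cox * (W/L) * Vov
Step 3: gm = 714 * 1.836e-07 * 40.3 * 1.3 = 6.87e-03 S

6.87e-03


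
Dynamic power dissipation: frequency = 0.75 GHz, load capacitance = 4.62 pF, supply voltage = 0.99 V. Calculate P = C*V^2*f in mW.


Step 1: V^2 = 0.99^2 = 0.9801 V^2
Step 2: P = C*V^2*f = 4.62e-12 F * 0.9801 * 0.75e9 Hz
Step 3: P = 3.3960465e-03 W
Step 4: P = 3.396 mW

3.396


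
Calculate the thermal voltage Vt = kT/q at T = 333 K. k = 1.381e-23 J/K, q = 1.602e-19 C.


Step 1: kT = 1.381e-23 * 333 = 4.59873e-21 J
Step 2: Vt = kT/q = 4.59873e-21 / 1.602e-19
Step 3: Vt = 0.02871 V

0.02871


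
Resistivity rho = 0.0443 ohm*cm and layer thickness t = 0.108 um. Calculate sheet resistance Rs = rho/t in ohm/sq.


Step 1: Convert thickness to cm: t = 0.108 um = 1.0800e-05 cm
Step 2: Rs = rho / t = 0.0443 / 1.0800e-05
Step 3: Rs = 4101.9 ohm/sq

4101.9


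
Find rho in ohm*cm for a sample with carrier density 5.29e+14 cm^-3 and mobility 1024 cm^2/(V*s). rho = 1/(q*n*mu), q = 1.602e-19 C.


Step 1: sigma = q * n * mu = 1.602e-19 * 5.29e+14 * 1024 = 8.67797e-02 S/cm
Step 2: rho = 1 / sigma = 1 / 8.67797e-02 = 11.52 ohm*cm

11.52


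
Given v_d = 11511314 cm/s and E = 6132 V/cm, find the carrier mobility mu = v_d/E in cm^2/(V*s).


Step 1: mu = v_d / E
Step 2: mu = 11511314 / 6132
Step 3: mu = 1877.25 cm^2/(V*s)

1877.25


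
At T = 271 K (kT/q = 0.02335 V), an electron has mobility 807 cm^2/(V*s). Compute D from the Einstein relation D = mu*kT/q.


Step 1: D = mu * (kT/q)
Step 2: D = 807 * 0.02335
Step 3: D = 18.84 cm^2/s

18.84


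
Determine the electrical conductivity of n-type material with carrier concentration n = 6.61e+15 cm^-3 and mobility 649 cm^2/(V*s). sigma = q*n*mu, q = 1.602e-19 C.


Step 1: sigma = q * n * mu
Step 2: sigma = 1.602e-19 * 6.61e+15 * 649
Step 3: sigma = 6.872e-01 S/cm

6.872e-01
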